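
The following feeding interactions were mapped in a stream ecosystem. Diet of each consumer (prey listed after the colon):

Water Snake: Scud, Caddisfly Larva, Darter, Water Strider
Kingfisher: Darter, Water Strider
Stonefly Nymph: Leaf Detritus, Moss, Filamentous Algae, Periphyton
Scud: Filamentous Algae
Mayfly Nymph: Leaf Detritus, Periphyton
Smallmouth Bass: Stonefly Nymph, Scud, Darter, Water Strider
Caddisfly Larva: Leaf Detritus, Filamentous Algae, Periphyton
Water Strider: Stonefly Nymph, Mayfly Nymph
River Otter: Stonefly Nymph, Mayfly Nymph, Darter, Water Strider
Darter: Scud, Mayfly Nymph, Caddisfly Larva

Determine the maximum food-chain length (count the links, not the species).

3 links

One longest chain: Filamentous Algae → Scud → Darter → Smallmouth Bass.
It has 4 species and 3 links.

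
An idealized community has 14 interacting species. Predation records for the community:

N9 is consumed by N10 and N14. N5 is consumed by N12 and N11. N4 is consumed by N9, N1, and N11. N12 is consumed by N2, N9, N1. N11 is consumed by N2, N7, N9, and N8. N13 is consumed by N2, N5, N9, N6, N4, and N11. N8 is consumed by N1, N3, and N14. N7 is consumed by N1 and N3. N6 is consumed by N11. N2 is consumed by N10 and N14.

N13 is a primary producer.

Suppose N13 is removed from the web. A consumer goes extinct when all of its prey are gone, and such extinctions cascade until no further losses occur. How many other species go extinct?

Remove N13.
Round 1: N5 (all prey gone), N4 (all prey gone), N6 (all prey gone) → extinct.
Round 2: N11 (all prey gone), N12 (all prey gone) → extinct.
Round 3: N7 (all prey gone), N2 (all prey gone), N9 (all prey gone), N8 (all prey gone) → extinct.
Round 4: N1 (all prey gone), N3 (all prey gone), N14 (all prey gone), N10 (all prey gone) → extinct.
No further losses. Total secondary extinctions: 13.

13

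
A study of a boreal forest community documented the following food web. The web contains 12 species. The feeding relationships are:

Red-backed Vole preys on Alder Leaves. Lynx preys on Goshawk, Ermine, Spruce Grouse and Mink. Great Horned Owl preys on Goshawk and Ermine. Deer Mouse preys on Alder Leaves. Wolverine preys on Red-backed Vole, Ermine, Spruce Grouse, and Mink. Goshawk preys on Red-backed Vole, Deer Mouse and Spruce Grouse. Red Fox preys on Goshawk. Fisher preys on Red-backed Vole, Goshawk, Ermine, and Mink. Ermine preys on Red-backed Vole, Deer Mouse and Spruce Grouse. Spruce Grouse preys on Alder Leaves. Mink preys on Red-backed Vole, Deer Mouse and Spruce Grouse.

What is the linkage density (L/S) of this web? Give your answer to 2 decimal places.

There are L = 27 links among S = 12 species.
L/S = 27/12 = 2.2500 ≈ 2.25.

L/S = 2.25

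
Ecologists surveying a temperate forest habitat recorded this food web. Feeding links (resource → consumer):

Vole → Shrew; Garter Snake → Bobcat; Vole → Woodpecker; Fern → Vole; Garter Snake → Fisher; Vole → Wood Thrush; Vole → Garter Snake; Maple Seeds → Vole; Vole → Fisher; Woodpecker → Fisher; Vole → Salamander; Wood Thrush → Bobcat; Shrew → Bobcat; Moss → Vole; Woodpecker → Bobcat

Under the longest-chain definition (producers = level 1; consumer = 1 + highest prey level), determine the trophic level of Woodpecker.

Trophic level 3

Maple Seeds is a producer → level 1.
Vole eats Maple Seeds (level 1); other prey at levels: Fern 1, Moss 1 → level 2.
Woodpecker eats Vole → level 3.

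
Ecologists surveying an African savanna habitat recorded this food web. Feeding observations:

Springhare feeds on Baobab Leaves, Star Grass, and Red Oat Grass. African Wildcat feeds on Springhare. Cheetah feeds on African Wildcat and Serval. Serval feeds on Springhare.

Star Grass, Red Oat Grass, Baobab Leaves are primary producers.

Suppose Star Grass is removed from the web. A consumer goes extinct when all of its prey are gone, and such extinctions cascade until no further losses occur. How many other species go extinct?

0

Remove Star Grass.
Every predator of it retains at least one other prey: Springhare still has Red Oat Grass, Baobab Leaves.
No consumer loses all prey, so no secondary extinctions occur.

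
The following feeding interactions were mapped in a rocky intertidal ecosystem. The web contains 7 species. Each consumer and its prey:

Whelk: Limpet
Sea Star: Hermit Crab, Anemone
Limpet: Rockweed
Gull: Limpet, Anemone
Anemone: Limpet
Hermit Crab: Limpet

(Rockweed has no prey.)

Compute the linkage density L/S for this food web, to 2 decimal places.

L/S = 1.14

There are L = 8 links among S = 7 species.
L/S = 8/7 = 1.1429 ≈ 1.14.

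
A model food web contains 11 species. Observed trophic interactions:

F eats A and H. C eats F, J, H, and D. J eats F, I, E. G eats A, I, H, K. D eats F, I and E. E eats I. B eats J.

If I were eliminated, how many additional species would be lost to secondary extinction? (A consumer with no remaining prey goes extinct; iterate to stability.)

1

Remove I.
Round 1: E (all prey gone) → extinct.
No further losses. Total secondary extinctions: 1.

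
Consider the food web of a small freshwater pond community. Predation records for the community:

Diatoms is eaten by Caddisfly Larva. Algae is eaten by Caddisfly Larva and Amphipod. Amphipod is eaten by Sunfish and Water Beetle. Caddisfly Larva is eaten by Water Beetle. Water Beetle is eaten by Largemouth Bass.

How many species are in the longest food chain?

One longest chain: Algae → Amphipod → Water Beetle → Largemouth Bass.
It has 4 species and 3 links.

4 species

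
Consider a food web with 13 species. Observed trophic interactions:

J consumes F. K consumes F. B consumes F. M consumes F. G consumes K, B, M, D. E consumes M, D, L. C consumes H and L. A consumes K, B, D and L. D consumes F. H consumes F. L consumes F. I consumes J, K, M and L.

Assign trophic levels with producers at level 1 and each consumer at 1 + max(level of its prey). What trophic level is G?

F is a producer → level 1.
B eats F → level 2.
G eats B (level 2); other prey at levels: D 2, M 2, K 2 → level 3.

Trophic level 3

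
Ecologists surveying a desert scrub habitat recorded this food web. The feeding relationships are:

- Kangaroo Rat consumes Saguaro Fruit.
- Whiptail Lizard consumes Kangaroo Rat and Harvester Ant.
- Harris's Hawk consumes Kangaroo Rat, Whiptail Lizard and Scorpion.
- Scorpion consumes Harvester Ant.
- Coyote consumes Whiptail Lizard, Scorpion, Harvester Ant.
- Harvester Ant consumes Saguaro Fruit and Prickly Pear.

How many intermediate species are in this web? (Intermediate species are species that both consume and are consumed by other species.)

Intermediate species (has both prey and predators): Harvester Ant, Kangaroo Rat, Scorpion, Whiptail Lizard.
Count: 4.

4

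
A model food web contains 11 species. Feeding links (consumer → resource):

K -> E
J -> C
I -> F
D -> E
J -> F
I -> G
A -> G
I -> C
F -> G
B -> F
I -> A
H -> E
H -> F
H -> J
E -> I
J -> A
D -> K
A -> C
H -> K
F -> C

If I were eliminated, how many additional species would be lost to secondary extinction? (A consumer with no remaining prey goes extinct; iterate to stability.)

Remove I.
Round 1: E (all prey gone) → extinct.
Round 2: K (all prey gone) → extinct.
Round 3: D (all prey gone) → extinct.
No further losses. Total secondary extinctions: 3.

3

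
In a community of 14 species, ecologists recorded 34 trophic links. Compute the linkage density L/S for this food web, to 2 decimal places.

L/S = 2.43

There are L = 34 links among S = 14 species.
L/S = 34/14 = 2.4286 ≈ 2.43.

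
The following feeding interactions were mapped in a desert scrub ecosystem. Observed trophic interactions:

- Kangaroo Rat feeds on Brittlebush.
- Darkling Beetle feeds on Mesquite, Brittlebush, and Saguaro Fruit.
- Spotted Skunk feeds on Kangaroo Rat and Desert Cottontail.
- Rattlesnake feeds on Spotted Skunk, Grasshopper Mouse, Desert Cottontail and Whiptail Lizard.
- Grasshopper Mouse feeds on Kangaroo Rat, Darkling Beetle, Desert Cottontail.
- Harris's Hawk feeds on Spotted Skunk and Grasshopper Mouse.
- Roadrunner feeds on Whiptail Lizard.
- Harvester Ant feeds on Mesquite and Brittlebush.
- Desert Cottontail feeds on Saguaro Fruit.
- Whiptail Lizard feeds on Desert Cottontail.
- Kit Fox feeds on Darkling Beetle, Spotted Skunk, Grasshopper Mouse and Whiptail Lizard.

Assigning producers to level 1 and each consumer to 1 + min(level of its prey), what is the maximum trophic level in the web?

Producers (level 1): Saguaro Fruit, Brittlebush, Mesquite.
Following each consumer down to its lowest-level prey: Saguaro Fruit → Desert Cottontail → Whiptail Lizard → Roadrunner (levels 1 through 4).
All prey of Roadrunner (Whiptail Lizard 3) are at level 3 or above, so Roadrunner is at level 1 + 3 = 4.
Every consumer has at least one prey at level 3 or below, so none exceeds level 4.

4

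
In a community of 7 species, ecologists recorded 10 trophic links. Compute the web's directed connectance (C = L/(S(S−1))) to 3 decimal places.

The web has S = 7 species and L = 10 feeding links.
C = L / (S(S−1)) = 10 / 42 = 0.2381 ≈ 0.238.

C = 0.238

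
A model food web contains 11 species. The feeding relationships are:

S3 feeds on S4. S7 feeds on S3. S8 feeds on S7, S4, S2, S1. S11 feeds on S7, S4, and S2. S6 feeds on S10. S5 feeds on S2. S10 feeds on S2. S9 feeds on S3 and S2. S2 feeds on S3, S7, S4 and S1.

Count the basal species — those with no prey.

2

Basal species (no prey listed): S1, S4.
Count: 2.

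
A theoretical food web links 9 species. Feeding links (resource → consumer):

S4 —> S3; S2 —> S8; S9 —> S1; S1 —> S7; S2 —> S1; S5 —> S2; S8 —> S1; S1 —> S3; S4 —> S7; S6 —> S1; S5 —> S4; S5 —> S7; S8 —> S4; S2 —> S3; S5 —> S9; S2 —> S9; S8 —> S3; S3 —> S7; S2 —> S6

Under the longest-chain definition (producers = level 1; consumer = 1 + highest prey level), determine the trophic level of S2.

S5 is a producer → level 1.
S2 eats S5 → level 2.

Trophic level 2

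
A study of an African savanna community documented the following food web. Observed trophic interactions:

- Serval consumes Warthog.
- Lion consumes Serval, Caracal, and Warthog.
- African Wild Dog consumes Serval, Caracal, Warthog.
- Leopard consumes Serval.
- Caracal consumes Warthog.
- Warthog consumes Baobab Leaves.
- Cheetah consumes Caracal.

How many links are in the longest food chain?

3 links

One longest chain: Baobab Leaves → Warthog → Caracal → Cheetah.
It has 4 species and 3 links.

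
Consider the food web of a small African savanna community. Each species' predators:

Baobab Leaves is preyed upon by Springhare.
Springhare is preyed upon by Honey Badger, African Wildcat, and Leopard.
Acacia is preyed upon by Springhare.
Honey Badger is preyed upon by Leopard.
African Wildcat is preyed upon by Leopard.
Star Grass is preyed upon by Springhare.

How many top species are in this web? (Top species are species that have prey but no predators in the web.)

Top species (has prey, but nothing eats it): Leopard.
Count: 1.

1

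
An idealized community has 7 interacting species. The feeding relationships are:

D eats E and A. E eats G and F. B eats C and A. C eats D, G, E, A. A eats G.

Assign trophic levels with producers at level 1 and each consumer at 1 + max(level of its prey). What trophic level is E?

Trophic level 2

F is a producer → level 1.
E eats F (level 1); other prey at levels: G 1 → level 2.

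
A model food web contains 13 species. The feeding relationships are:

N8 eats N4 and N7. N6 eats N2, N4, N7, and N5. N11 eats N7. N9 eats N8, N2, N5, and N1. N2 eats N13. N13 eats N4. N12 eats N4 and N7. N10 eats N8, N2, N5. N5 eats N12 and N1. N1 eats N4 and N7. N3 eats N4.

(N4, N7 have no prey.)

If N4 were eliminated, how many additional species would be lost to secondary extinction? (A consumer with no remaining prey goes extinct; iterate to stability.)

Remove N4.
Round 1: N13 (all prey gone), N3 (all prey gone) → extinct.
Round 2: N2 (all prey gone) → extinct.
No further losses. Total secondary extinctions: 3.

3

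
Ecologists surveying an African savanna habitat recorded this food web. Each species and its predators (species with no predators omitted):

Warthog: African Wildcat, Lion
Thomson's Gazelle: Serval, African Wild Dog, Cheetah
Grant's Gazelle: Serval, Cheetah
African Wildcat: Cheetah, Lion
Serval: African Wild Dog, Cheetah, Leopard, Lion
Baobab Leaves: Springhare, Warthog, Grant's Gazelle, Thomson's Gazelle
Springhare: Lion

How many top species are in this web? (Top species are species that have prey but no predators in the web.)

Top species (has prey, but nothing eats it): African Wild Dog, Cheetah, Leopard, Lion.
Count: 4.

4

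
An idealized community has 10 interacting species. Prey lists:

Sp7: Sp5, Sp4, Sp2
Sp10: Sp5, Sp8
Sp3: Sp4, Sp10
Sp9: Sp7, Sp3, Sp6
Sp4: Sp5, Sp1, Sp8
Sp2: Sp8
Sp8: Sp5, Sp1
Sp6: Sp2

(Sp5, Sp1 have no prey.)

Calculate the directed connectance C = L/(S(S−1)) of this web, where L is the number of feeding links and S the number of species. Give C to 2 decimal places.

The web has S = 10 species and L = 17 feeding links.
C = L / (S(S−1)) = 17 / 90 = 0.1889 ≈ 0.19.

C = 0.19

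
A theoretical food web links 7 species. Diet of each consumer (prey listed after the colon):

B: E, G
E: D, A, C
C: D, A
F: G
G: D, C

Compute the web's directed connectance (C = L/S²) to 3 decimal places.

C = 0.204

The web has S = 7 species and L = 10 feeding links.
C = L / S² = 10 / 49 = 0.2041 ≈ 0.204.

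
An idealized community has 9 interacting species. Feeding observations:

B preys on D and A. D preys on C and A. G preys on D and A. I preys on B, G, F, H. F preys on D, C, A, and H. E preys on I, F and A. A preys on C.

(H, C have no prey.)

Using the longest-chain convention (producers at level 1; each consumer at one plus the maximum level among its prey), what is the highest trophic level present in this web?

Producers (level 1): H, C.
C → A → D → B → I → E gives E level 6.
No species has a prey at level 6, so no species reaches level 7.

6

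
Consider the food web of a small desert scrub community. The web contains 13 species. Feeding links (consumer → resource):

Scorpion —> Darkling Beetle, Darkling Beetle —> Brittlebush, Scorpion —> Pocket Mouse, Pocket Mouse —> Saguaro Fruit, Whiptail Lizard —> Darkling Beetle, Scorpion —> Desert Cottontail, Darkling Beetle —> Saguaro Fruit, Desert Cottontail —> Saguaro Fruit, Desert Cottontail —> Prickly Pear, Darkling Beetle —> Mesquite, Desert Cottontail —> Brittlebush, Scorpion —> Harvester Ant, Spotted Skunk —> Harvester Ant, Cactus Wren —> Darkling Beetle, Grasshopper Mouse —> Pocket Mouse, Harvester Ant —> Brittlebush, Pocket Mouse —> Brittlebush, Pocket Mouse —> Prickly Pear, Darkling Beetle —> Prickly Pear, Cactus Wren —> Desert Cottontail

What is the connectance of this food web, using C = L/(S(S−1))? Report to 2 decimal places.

C = 0.13

The web has S = 13 species and L = 20 feeding links.
C = L / (S(S−1)) = 20 / 156 = 0.1282 ≈ 0.13.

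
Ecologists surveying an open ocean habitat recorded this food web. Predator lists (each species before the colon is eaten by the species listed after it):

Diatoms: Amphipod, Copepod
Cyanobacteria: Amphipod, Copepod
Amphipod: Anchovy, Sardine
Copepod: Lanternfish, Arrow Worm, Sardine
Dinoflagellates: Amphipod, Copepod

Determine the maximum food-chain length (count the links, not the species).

2 links

One longest chain: Diatoms → Copepod → Lanternfish.
It has 3 species and 2 links.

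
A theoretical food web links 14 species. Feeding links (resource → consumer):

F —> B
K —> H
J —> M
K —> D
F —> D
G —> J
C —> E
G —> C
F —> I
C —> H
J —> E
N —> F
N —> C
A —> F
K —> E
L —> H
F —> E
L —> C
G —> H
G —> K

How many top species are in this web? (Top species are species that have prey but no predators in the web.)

6

Top species (has prey, but nothing eats it): I, D, H, E, M, B.
Count: 6.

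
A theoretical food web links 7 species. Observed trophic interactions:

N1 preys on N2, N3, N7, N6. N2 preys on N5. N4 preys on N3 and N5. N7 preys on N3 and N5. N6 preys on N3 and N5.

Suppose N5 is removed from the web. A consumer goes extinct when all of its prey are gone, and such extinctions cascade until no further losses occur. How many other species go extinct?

1

Remove N5.
Round 1: N2 (all prey gone) → extinct.
No further losses. Total secondary extinctions: 1.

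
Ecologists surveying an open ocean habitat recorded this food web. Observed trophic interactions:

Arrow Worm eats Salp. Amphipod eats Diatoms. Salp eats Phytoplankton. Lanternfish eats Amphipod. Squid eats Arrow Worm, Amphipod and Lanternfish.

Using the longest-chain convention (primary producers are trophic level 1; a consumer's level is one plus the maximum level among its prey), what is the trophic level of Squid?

Phytoplankton is a producer → level 1.
Salp eats Phytoplankton → level 2.
Arrow Worm eats Salp → level 3.
Squid eats Arrow Worm (level 3); other prey at levels: Amphipod 2, Lanternfish 3 → level 4.

Trophic level 4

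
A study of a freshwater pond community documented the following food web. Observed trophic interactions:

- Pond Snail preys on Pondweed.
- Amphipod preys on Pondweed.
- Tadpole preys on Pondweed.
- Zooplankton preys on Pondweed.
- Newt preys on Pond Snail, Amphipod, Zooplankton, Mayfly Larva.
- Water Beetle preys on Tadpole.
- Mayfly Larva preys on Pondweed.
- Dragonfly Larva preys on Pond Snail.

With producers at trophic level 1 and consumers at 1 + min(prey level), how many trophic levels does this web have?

3

Producers (level 1): Pondweed.
Following each consumer down to its lowest-level prey: Pondweed → Tadpole → Water Beetle (levels 1 through 3).
All prey of Water Beetle (Tadpole 2) are at level 2 or above, so Water Beetle is at level 1 + 2 = 3.
Every consumer has at least one prey at level 2 or below, so none exceeds level 3.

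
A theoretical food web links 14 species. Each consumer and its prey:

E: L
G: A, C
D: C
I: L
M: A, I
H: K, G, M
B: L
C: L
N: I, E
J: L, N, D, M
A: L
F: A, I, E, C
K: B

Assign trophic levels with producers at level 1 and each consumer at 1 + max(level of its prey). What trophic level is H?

Trophic level 4

L is a producer → level 1.
B eats L → level 2.
K eats B → level 3.
H eats K (level 3); other prey at levels: G 3, M 3 → level 4.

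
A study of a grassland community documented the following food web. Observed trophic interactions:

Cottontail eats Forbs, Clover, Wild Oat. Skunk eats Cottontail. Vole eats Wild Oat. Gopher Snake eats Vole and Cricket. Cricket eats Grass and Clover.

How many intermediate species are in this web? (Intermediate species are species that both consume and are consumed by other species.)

3

Intermediate species (has both prey and predators): Cricket, Vole, Cottontail.
Count: 3.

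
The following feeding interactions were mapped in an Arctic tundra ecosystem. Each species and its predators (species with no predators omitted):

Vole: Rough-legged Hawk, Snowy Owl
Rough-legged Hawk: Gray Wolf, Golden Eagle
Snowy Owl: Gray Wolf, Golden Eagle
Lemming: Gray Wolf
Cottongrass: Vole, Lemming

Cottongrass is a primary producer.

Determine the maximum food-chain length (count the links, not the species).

One longest chain: Cottongrass → Vole → Rough-legged Hawk → Gray Wolf.
It has 4 species and 3 links.

3 links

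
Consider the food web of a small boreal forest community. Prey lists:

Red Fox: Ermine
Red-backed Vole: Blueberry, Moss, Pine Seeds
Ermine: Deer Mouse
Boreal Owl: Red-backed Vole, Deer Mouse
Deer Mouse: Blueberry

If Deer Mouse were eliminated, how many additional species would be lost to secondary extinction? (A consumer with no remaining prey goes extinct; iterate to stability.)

Remove Deer Mouse.
Round 1: Ermine (all prey gone) → extinct.
Round 2: Red Fox (all prey gone) → extinct.
No further losses. Total secondary extinctions: 2.

2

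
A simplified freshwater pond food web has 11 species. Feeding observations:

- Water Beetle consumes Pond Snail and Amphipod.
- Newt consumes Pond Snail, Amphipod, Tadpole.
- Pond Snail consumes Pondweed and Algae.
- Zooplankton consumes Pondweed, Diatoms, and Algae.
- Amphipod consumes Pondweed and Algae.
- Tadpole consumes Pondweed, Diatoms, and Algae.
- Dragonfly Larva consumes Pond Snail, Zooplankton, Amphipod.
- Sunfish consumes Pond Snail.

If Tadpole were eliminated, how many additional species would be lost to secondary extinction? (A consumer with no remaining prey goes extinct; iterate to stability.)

0

Remove Tadpole.
Every predator of it retains at least one other prey: Newt still has Amphipod, Pond Snail.
No consumer loses all prey, so no secondary extinctions occur.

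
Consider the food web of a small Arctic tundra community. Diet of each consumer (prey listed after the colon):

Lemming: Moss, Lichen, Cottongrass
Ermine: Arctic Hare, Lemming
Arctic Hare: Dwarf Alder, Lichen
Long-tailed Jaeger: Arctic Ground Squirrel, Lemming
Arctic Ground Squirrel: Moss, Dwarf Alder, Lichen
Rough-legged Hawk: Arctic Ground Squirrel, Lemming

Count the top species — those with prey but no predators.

Top species (has prey, but nothing eats it): Rough-legged Hawk, Ermine, Long-tailed Jaeger.
Count: 3.

3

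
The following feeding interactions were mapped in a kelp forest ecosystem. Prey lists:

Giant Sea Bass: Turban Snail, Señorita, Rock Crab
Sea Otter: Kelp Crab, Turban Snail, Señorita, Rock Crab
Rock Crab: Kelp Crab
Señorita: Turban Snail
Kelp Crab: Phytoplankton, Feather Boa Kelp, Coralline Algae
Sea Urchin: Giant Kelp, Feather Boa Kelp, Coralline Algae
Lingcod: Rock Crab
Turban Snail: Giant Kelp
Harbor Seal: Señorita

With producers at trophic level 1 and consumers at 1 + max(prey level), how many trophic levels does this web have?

4

Producers (level 1): Giant Kelp, Phytoplankton, Feather Boa Kelp, Coralline Algae.
Phytoplankton → Kelp Crab → Rock Crab → Sea Otter gives Sea Otter level 4.
No species has a prey at level 4, so no species reaches level 5.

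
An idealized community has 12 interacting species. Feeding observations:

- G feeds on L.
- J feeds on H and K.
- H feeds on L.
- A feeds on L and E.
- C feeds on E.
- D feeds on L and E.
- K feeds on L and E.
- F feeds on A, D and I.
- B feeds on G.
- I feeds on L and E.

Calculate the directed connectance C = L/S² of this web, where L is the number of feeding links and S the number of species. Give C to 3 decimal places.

C = 0.118

The web has S = 12 species and L = 17 feeding links.
C = L / S² = 17 / 144 = 0.1181 ≈ 0.118.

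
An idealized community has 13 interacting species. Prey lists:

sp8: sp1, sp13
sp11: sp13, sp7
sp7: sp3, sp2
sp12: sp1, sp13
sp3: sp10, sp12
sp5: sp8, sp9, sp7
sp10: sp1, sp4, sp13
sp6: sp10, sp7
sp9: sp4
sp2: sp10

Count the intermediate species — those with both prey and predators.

7

Intermediate species (has both prey and predators): sp8, sp10, sp12, sp9, sp3, sp2, sp7.
Count: 7.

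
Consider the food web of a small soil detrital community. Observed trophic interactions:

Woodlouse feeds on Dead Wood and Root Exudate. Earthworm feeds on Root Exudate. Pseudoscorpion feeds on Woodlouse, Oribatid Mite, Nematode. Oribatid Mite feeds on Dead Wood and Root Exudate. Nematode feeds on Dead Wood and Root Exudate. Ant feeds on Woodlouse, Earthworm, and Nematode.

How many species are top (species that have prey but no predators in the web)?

2

Top species (has prey, but nothing eats it): Pseudoscorpion, Ant.
Count: 2.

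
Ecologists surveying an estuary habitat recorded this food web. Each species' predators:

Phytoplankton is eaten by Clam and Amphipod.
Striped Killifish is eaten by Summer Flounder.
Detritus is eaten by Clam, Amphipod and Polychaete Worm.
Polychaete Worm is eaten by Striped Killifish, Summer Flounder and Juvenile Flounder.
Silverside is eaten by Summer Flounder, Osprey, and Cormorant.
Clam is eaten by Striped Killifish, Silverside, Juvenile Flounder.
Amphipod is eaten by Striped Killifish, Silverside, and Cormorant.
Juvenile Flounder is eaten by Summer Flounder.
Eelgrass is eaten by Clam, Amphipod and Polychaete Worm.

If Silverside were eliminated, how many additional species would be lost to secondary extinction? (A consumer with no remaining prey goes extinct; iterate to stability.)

1

Remove Silverside.
Round 1: Osprey (all prey gone) → extinct.
No further losses. Total secondary extinctions: 1.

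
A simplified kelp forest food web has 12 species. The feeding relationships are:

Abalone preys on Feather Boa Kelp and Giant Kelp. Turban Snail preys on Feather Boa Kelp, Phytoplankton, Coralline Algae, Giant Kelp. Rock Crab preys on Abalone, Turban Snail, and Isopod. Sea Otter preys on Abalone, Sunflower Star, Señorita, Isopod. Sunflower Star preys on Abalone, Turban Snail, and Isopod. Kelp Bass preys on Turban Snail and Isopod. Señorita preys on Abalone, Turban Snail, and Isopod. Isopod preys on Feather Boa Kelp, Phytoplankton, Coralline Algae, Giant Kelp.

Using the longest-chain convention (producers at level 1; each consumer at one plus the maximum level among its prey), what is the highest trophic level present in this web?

Producers (level 1): Phytoplankton, Feather Boa Kelp, Coralline Algae, Giant Kelp.
Feather Boa Kelp → Abalone → Señorita → Sea Otter gives Sea Otter level 4.
No species has a prey at level 4, so no species reaches level 5.

4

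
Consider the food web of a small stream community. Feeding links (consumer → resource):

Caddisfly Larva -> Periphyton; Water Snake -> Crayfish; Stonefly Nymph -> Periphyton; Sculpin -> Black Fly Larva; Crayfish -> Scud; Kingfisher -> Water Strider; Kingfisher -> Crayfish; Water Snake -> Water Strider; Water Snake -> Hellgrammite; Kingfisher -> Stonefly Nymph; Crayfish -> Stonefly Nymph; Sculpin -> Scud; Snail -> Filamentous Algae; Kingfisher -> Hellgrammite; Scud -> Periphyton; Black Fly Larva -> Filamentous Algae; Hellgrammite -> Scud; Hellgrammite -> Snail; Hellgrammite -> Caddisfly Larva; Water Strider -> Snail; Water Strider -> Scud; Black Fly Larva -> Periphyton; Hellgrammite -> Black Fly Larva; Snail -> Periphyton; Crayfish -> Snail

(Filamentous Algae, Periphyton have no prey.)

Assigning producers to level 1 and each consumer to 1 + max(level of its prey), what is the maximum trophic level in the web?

Producers (level 1): Filamentous Algae, Periphyton.
Periphyton → Stonefly Nymph → Crayfish → Kingfisher gives Kingfisher level 4.
No species has a prey at level 4, so no species reaches level 5.

4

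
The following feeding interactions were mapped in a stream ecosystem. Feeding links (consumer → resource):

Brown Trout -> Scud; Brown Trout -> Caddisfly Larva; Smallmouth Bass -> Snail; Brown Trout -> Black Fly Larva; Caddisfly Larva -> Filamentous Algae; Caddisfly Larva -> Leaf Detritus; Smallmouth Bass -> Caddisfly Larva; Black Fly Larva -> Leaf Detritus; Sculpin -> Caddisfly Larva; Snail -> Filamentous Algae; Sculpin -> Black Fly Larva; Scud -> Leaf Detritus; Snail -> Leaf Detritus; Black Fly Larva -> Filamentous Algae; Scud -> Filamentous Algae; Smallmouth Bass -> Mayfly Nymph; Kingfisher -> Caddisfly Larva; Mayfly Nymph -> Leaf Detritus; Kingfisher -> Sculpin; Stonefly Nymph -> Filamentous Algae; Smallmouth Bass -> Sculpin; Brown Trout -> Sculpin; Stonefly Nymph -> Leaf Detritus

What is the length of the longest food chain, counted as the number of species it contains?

4 species

One longest chain: Filamentous Algae → Black Fly Larva → Sculpin → Kingfisher.
It has 4 species and 3 links.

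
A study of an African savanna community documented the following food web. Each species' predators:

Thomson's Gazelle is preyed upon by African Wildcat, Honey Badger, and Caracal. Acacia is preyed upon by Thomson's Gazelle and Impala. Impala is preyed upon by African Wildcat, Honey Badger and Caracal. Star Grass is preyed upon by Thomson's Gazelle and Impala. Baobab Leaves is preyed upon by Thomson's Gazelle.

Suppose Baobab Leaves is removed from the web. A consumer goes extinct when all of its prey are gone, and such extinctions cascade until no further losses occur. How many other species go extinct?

0

Remove Baobab Leaves.
Every predator of it retains at least one other prey: Thomson's Gazelle still has Star Grass, Acacia.
No consumer loses all prey, so no secondary extinctions occur.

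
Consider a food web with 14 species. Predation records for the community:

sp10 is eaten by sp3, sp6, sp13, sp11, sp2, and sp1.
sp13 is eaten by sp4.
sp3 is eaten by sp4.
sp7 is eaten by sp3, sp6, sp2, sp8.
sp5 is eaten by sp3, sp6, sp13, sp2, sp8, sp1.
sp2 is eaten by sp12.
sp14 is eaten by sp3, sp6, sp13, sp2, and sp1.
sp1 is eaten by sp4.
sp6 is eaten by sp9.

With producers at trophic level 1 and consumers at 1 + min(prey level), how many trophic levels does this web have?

Producers (level 1): sp5, sp7, sp10, sp14.
Following each consumer down to its lowest-level prey: sp5 → sp6 → sp9 (levels 1 through 3).
All prey of sp9 (sp6 2) are at level 2 or above, so sp9 is at level 1 + 2 = 3.
Every consumer has at least one prey at level 2 or below, so none exceeds level 3.

3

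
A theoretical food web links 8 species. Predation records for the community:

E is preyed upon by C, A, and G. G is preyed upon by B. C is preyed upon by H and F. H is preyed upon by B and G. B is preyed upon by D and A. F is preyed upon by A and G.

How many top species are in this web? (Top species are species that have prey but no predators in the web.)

2

Top species (has prey, but nothing eats it): A, D.
Count: 2.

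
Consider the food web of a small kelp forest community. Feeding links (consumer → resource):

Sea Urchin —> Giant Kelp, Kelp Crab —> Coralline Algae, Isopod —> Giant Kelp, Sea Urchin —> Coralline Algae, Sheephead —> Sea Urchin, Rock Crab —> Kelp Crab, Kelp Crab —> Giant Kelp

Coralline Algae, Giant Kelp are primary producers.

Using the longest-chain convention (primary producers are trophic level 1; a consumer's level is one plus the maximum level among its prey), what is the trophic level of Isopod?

Trophic level 2

Giant Kelp is a producer → level 1.
Isopod eats Giant Kelp → level 2.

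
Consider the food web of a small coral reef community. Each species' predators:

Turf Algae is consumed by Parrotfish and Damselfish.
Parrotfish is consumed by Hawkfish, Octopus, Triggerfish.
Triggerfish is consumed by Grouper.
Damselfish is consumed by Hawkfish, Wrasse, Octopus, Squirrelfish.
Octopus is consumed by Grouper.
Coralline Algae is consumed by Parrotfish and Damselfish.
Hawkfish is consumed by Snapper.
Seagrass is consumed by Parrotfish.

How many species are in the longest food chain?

One longest chain: Seagrass → Parrotfish → Triggerfish → Grouper.
It has 4 species and 3 links.

4 species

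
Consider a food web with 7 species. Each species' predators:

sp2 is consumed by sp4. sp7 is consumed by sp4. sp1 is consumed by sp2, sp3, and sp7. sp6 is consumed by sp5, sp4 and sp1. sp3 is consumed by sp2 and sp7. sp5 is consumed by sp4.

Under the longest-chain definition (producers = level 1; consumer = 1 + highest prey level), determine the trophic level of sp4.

Trophic level 5

sp6 is a producer → level 1.
sp1 eats sp6 → level 2.
sp3 eats sp1 → level 3.
sp2 eats sp3 (level 3); other prey at levels: sp1 2 → level 4.
sp4 eats sp2 (level 4); other prey at levels: sp6 1, sp5 2, sp7 4 → level 5.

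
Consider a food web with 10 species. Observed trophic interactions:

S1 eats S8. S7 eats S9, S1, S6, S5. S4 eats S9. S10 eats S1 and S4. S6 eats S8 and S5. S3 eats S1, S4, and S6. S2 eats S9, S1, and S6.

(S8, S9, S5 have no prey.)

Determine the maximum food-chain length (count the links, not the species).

One longest chain: S8 → S1 → S10.
It has 3 species and 2 links.

2 links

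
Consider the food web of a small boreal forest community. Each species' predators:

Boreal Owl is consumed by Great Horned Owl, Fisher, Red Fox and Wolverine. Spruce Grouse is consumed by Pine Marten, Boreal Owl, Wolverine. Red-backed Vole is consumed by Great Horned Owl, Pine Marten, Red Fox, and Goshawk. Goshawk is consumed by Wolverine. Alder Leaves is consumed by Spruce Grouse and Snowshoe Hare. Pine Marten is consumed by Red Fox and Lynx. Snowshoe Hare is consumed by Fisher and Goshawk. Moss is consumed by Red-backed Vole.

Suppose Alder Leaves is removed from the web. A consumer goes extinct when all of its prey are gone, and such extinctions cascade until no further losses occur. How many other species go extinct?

Remove Alder Leaves.
Round 1: Spruce Grouse (all prey gone), Snowshoe Hare (all prey gone) → extinct.
Round 2: Boreal Owl (all prey gone) → extinct.
Round 3: Fisher (all prey gone) → extinct.
No further losses. Total secondary extinctions: 4.

4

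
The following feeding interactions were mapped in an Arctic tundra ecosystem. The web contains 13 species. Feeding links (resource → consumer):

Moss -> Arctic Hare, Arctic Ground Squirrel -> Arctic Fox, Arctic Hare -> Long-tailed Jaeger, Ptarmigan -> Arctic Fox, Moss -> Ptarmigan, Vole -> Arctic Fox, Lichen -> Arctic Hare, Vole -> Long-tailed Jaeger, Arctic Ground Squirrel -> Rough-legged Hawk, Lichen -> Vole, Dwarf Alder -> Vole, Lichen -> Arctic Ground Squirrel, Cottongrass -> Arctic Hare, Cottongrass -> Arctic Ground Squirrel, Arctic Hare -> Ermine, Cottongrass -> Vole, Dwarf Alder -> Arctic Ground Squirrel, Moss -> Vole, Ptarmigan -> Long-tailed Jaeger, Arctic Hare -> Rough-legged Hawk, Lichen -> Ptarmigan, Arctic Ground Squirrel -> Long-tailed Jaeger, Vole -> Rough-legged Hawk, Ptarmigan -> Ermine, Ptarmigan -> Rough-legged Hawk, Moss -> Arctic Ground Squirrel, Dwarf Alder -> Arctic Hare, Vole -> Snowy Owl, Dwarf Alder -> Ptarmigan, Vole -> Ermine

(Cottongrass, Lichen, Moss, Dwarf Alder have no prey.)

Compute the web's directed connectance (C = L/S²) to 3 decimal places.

C = 0.178

The web has S = 13 species and L = 30 feeding links.
C = L / S² = 30 / 169 = 0.1775 ≈ 0.178.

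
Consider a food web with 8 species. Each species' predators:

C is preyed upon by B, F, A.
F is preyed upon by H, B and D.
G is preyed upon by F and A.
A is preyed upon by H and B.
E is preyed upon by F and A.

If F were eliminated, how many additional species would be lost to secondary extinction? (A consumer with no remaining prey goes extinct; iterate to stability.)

1

Remove F.
Round 1: D (all prey gone) → extinct.
No further losses. Total secondary extinctions: 1.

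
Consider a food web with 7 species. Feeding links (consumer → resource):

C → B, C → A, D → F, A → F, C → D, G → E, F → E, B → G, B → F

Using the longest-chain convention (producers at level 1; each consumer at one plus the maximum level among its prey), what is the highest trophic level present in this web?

4

Producers (level 1): E.
E → F → A → C gives C level 4.
No species has a prey at level 4, so no species reaches level 5.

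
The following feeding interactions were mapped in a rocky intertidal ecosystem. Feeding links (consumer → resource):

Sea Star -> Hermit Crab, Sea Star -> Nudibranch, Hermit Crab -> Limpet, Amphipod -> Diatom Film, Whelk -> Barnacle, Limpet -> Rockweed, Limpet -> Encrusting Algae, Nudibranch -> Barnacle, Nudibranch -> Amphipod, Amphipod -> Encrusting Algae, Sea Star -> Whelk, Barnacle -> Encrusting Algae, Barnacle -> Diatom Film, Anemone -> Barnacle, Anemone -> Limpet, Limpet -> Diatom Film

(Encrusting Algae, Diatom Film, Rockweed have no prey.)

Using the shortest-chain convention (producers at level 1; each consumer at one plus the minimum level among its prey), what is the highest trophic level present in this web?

4

Producers (level 1): Encrusting Algae, Diatom Film, Rockweed.
Following each consumer down to its lowest-level prey: Encrusting Algae → Barnacle → Whelk → Sea Star (levels 1 through 4).
All prey of Sea Star (Whelk 3, Hermit Crab 3, Nudibranch 3) are at level 3 or above, so Sea Star is at level 1 + 3 = 4.
Every consumer has at least one prey at level 3 or below, so none exceeds level 4.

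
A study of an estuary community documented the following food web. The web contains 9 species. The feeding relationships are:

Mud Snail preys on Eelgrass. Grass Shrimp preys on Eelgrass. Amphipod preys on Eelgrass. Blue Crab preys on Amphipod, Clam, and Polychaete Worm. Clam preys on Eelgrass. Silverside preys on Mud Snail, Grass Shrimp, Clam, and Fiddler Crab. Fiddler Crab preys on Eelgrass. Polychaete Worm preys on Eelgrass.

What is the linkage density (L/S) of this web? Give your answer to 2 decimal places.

There are L = 13 links among S = 9 species.
L/S = 13/9 = 1.4444 ≈ 1.44.

L/S = 1.44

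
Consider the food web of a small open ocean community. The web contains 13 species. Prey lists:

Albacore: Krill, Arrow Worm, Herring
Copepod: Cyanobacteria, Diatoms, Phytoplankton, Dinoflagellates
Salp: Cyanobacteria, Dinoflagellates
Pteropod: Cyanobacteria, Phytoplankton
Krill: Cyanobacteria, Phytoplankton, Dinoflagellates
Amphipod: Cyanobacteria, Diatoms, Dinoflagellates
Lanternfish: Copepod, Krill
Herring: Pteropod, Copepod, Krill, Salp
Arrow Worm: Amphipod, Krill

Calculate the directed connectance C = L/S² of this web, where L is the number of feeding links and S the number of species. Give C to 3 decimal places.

C = 0.148

The web has S = 13 species and L = 25 feeding links.
C = L / S² = 25 / 169 = 0.1479 ≈ 0.148.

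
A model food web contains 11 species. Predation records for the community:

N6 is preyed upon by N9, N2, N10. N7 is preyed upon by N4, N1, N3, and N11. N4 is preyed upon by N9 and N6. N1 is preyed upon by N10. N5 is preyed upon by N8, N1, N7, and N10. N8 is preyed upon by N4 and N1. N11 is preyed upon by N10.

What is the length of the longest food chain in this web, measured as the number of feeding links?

4 links

One longest chain: N5 → N8 → N4 → N6 → N9.
It has 5 species and 4 links.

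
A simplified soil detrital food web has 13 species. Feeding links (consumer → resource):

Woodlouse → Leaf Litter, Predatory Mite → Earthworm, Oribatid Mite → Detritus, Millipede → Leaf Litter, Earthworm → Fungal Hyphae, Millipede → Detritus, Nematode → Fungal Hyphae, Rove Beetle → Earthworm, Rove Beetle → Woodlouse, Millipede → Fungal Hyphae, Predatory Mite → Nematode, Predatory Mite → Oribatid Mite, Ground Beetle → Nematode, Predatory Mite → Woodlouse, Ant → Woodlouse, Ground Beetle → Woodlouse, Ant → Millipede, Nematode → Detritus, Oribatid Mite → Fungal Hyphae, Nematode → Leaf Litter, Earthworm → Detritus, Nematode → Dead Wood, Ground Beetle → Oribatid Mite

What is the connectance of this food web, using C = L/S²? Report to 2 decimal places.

C = 0.14

The web has S = 13 species and L = 23 feeding links.
C = L / S² = 23 / 169 = 0.1361 ≈ 0.14.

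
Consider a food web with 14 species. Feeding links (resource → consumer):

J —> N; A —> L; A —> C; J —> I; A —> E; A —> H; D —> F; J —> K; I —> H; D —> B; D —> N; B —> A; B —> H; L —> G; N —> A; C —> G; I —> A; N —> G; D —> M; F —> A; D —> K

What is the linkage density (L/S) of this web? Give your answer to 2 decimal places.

There are L = 21 links among S = 14 species.
L/S = 21/14 = 1.5000 ≈ 1.50.

L/S = 1.50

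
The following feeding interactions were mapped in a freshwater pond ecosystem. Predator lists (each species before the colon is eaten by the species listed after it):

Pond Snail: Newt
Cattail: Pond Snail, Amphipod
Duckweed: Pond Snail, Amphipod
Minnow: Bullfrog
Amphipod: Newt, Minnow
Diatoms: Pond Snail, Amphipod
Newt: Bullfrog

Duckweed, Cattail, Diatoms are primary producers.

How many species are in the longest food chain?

One longest chain: Duckweed → Pond Snail → Newt → Bullfrog.
It has 4 species and 3 links.

4 species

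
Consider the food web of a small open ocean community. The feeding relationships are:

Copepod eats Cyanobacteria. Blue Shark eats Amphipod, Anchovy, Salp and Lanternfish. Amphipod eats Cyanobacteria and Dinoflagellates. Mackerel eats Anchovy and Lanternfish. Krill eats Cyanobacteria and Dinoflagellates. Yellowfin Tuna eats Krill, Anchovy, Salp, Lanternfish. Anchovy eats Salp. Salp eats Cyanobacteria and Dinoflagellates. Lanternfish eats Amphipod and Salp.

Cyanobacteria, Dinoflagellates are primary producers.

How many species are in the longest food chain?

One longest chain: Cyanobacteria → Salp → Anchovy → Mackerel.
It has 4 species and 3 links.

4 species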